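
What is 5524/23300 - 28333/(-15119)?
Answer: 185919064/88068175 ≈ 2.1111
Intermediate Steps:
5524/23300 - 28333/(-15119) = 5524*(1/23300) - 28333*(-1/15119) = 1381/5825 + 28333/15119 = 185919064/88068175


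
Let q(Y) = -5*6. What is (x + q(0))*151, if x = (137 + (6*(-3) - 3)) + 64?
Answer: 22650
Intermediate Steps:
q(Y) = -30
x = 180 (x = (137 + (-18 - 3)) + 64 = (137 - 21) + 64 = 116 + 64 = 180)
(x + q(0))*151 = (180 - 30)*151 = 150*151 = 22650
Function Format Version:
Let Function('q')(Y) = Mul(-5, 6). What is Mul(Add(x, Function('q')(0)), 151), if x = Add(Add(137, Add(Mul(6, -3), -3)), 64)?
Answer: 22650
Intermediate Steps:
Function('q')(Y) = -30
x = 180 (x = Add(Add(137, Add(-18, -3)), 64) = Add(Add(137, -21), 64) = Add(116, 64) = 180)
Mul(Add(x, Function('q')(0)), 151) = Mul(Add(180, -30), 151) = Mul(150, 151) = 22650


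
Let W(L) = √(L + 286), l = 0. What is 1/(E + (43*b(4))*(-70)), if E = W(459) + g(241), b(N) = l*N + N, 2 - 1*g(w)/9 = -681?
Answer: -5893/34726704 - √745/34726704 ≈ -0.00017048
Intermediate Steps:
g(w) = 6147 (g(w) = 18 - 9*(-681) = 18 + 6129 = 6147)
W(L) = √(286 + L)
b(N) = N (b(N) = 0*N + N = 0 + N = N)
E = 6147 + √745 (E = √(286 + 459) + 6147 = √745 + 6147 = 6147 + √745 ≈ 6174.3)
1/(E + (43*b(4))*(-70)) = 1/((6147 + √745) + (43*4)*(-70)) = 1/((6147 + √745) + 172*(-70)) = 1/((6147 + √745) - 12040) = 1/(-5893 + √745)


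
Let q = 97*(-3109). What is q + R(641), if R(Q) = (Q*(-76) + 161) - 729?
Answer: -350857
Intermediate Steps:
R(Q) = -568 - 76*Q (R(Q) = (-76*Q + 161) - 729 = (161 - 76*Q) - 729 = -568 - 76*Q)
q = -301573
q + R(641) = -301573 + (-568 - 76*641) = -301573 + (-568 - 48716) = -301573 - 49284 = -350857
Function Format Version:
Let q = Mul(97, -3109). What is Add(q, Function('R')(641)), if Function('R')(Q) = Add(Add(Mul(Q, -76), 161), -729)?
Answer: -350857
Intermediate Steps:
Function('R')(Q) = Add(-568, Mul(-76, Q)) (Function('R')(Q) = Add(Add(Mul(-76, Q), 161), -729) = Add(Add(161, Mul(-76, Q)), -729) = Add(-568, Mul(-76, Q)))
q = -301573
Add(q, Function('R')(641)) = Add(-301573, Add(-568, Mul(-76, 641))) = Add(-301573, Add(-568, -48716)) = Add(-301573, -49284) = -350857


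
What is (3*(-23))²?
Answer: 4761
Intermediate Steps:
(3*(-23))² = (-69)² = 4761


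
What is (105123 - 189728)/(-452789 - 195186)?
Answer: 16921/129595 ≈ 0.13057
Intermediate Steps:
(105123 - 189728)/(-452789 - 195186) = -84605/(-647975) = -84605*(-1/647975) = 16921/129595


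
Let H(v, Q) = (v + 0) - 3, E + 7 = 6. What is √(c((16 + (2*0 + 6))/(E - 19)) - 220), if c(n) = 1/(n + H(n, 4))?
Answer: 5*I*√5954/26 ≈ 14.839*I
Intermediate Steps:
E = -1 (E = -7 + 6 = -1)
H(v, Q) = -3 + v (H(v, Q) = v - 3 = -3 + v)
c(n) = 1/(-3 + 2*n) (c(n) = 1/(n + (-3 + n)) = 1/(-3 + 2*n))
√(c((16 + (2*0 + 6))/(E - 19)) - 220) = √(1/(-3 + 2*((16 + (2*0 + 6))/(-1 - 19))) - 220) = √(1/(-3 + 2*((16 + (0 + 6))/(-20))) - 220) = √(1/(-3 + 2*((16 + 6)*(-1/20))) - 220) = √(1/(-3 + 2*(22*(-1/20))) - 220) = √(1/(-3 + 2*(-11/10)) - 220) = √(1/(-3 - 11/5) - 220) = √(1/(-26/5) - 220) = √(-5/26 - 220) = √(-5725/26) = 5*I*√5954/26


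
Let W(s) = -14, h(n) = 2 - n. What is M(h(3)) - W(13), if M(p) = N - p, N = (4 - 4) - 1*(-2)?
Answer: 17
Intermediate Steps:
N = 2 (N = 0 + 2 = 2)
M(p) = 2 - p
M(h(3)) - W(13) = (2 - (2 - 1*3)) - 1*(-14) = (2 - (2 - 3)) + 14 = (2 - 1*(-1)) + 14 = (2 + 1) + 14 = 3 + 14 = 17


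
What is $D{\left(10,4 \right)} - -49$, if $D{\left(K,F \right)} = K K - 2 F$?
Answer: $141$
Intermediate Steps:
$D{\left(K,F \right)} = K^{2} - 2 F$
$D{\left(10,4 \right)} - -49 = \left(10^{2} - 8\right) - -49 = \left(100 - 8\right) + 49 = 92 + 49 = 141$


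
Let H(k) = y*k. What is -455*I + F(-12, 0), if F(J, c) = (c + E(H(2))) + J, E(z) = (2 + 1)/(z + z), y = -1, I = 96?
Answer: -174771/4 ≈ -43693.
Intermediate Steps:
H(k) = -k
E(z) = 3/(2*z) (E(z) = 3/((2*z)) = 3*(1/(2*z)) = 3/(2*z))
F(J, c) = -3/4 + J + c (F(J, c) = (c + 3/(2*((-1*2)))) + J = (c + (3/2)/(-2)) + J = (c + (3/2)*(-1/2)) + J = (c - 3/4) + J = (-3/4 + c) + J = -3/4 + J + c)
-455*I + F(-12, 0) = -455*96 + (-3/4 - 12 + 0) = -43680 - 51/4 = -174771/4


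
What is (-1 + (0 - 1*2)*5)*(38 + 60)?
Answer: -1078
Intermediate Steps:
(-1 + (0 - 1*2)*5)*(38 + 60) = (-1 + (0 - 2)*5)*98 = (-1 - 2*5)*98 = (-1 - 10)*98 = -11*98 = -1078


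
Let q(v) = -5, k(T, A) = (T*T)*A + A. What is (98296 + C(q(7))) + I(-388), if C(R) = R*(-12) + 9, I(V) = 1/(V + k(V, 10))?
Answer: 148045423631/1505062 ≈ 98365.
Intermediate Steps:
k(T, A) = A + A*T² (k(T, A) = T²*A + A = A*T² + A = A + A*T²)
I(V) = 1/(10 + V + 10*V²) (I(V) = 1/(V + 10*(1 + V²)) = 1/(V + (10 + 10*V²)) = 1/(10 + V + 10*V²))
C(R) = 9 - 12*R (C(R) = -12*R + 9 = 9 - 12*R)
(98296 + C(q(7))) + I(-388) = (98296 + (9 - 12*(-5))) + 1/(10 - 388 + 10*(-388)²) = (98296 + (9 + 60)) + 1/(10 - 388 + 10*150544) = (98296 + 69) + 1/(10 - 388 + 1505440) = 98365 + 1/1505062 = 148045423631/1505062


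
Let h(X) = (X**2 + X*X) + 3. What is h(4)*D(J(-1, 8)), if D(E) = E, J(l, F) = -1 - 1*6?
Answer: -245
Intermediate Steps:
J(l, F) = -7 (J(l, F) = -1 - 6 = -7)
h(X) = 3 + 2*X**2 (h(X) = (X**2 + X**2) + 3 = 2*X**2 + 3 = 3 + 2*X**2)
h(4)*D(J(-1, 8)) = (3 + 2*4**2)*(-7) = (3 + 2*16)*(-7) = (3 + 32)*(-7) = 35*(-7) = -245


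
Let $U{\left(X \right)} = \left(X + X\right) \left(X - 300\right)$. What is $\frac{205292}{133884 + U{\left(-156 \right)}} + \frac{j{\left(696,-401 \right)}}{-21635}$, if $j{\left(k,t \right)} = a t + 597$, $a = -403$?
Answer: $- \frac{2017550539}{298731753} \approx -6.7537$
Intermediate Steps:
$U{\left(X \right)} = 2 X \left(-300 + X\right)$
$j{\left(k,t \right)} = 597 - 403 t$ ($j{\left(k,t \right)} = - 403 t + 597 = 597 - 403 t$)
$\frac{205292}{133884 + U{\left(-156 \right)}} + \frac{j{\left(696,-401 \right)}}{-21635} = \frac{205292}{133884 + 2 \left(-156\right) \left(-300 - 156\right)} + \frac{597 - -161603}{-21635} = \frac{205292}{133884 + 2 \left(-156\right) \left(-456\right)} + \left(597 + 161603\right) \left(- \frac{1}{21635}\right) = \frac{205292}{133884 + 142272} + 162200 \left(- \frac{1}{21635}\right) = \frac{205292}{276156} - \frac{32440}{4327} = 205292 \cdot \frac{1}{276156} - \frac{32440}{4327} = \frac{51323}{69039} - \frac{32440}{4327} = - \frac{2017550539}{298731753}$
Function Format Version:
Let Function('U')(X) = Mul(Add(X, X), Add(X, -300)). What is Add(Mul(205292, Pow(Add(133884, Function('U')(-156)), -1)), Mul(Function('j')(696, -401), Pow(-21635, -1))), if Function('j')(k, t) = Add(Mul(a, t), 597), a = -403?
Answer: Rational(-2017550539, 298731753) ≈ -6.7537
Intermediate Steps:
Function('U')(X) = Mul(2, X, Add(-300, X)) (Function('U')(X) = Mul(Mul(2, X), Add(-300, X)) = Mul(2, X, Add(-300, X)))
Function('j')(k, t) = Add(597, Mul(-403, t)) (Function('j')(k, t) = Add(Mul(-403, t), 597) = Add(597, Mul(-403, t)))
Add(Mul(205292, Pow(Add(133884, Function('U')(-156)), -1)), Mul(Function('j')(696, -401), Pow(-21635, -1))) = Add(Mul(205292, Pow(Add(133884, Mul(2, -156, Add(-300, -156))), -1)), Mul(Add(597, Mul(-403, -401)), Pow(-21635, -1))) = Add(Mul(205292, Pow(Add(133884, Mul(2, -156, -456)), -1)), Mul(Add(597, 161603), Rational(-1, 21635))) = Add(Mul(205292, Pow(Add(133884, 142272), -1)), Mul(162200, Rational(-1, 21635))) = Add(Mul(205292, Pow(276156, -1)), Rational(-32440, 4327)) = Add(Mul(205292, Rational(1, 276156)), Rational(-32440, 4327)) = Add(Rational(51323, 69039), Rational(-32440, 4327)) = Rational(-2017550539, 298731753)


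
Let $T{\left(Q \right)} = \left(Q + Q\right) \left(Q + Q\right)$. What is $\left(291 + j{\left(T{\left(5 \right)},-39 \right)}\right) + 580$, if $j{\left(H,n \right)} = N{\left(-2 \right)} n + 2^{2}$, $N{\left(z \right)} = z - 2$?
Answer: $1031$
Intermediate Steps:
$N{\left(z \right)} = -2 + z$
$T{\left(Q \right)} = 4 Q^{2}$ ($T{\left(Q \right)} = 2 Q 2 Q = 4 Q^{2}$)
$j{\left(H,n \right)} = 4 - 4 n$ ($j{\left(H,n \right)} = \left(-2 - 2\right) n + 2^{2} = - 4 n + 4 = 4 - 4 n$)
$\left(291 + j{\left(T{\left(5 \right)},-39 \right)}\right) + 580 = \left(291 + \left(4 - -156\right)\right) + 580 = \left(291 + \left(4 + 156\right)\right) + 580 = \left(291 + 160\right) + 580 = 451 + 580 = 1031$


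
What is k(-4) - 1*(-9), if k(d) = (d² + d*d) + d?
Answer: 37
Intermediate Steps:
k(d) = d + 2*d² (k(d) = (d² + d²) + d = 2*d² + d = d + 2*d²)
k(-4) - 1*(-9) = -4*(1 + 2*(-4)) - 1*(-9) = -4*(1 - 8) + 9 = -4*(-7) + 9 = 28 + 9 = 37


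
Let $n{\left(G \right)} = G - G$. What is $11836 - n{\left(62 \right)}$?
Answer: $11836$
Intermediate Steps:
$n{\left(G \right)} = 0$
$11836 - n{\left(62 \right)} = 11836 - 0 = 11836 + 0 = 11836$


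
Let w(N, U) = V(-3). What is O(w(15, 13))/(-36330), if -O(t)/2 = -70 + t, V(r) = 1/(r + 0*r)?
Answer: -211/54495 ≈ -0.0038719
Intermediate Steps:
V(r) = 1/r (V(r) = 1/(r + 0) = 1/r)
w(N, U) = -⅓ (w(N, U) = 1/(-3) = -⅓)
O(t) = 140 - 2*t (O(t) = -2*(-70 + t) = 140 - 2*t)
O(w(15, 13))/(-36330) = (140 - 2*(-⅓))/(-36330) = (140 + ⅔)*(-1/36330) = (422/3)*(-1/36330) = -211/54495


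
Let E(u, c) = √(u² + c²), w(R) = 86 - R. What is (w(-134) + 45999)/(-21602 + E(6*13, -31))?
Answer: -998422838/466639359 - 46219*√7045/466639359 ≈ -2.1479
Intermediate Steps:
E(u, c) = √(c² + u²)
(w(-134) + 45999)/(-21602 + E(6*13, -31)) = ((86 - 1*(-134)) + 45999)/(-21602 + √((-31)² + (6*13)²)) = ((86 + 134) + 45999)/(-21602 + √(961 + 78²)) = (220 + 45999)/(-21602 + √(961 + 6084)) = 46219/(-21602 + √7045)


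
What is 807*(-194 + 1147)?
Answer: 769071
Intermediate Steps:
807*(-194 + 1147) = 807*953 = 769071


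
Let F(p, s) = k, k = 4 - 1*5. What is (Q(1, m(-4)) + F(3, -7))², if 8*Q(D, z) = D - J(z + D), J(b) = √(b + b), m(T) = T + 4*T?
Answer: (7 + I*√38)²/64 ≈ 0.17188 + 1.3485*I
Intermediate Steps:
m(T) = 5*T
J(b) = √2*√b (J(b) = √(2*b) = √2*√b)
Q(D, z) = D/8 - √2*√(D + z)/8 (Q(D, z) = (D - √2*√(z + D))/8 = (D - √2*√(D + z))/8 = D/8 - √2*√(D + z)/8)
k = -1 (k = 4 - 5 = -1)
F(p, s) = -1
(Q(1, m(-4)) + F(3, -7))² = ((-√(2*1 + 2*(5*(-4)))/8 + (⅛)*1) - 1)² = ((-√(2 + 2*(-20))/8 + ⅛) - 1)² = ((-√(2 - 40)/8 + ⅛) - 1)² = ((-I*√38/8 + ⅛) - 1)² = ((⅛ - I*√38/8) - 1)² = (-7/8 - I*√38/8)²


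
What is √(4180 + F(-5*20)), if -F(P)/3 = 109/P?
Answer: √418327/10 ≈ 64.678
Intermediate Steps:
F(P) = -327/P
√(4180 + F(-5*20)) = √(4180 - 327/((-5*20))) = √(4180 - 327/(-100)) = √(4180 - 327*(-1/100)) = √(4180 + 327/100) = √(418327/100) = √418327/10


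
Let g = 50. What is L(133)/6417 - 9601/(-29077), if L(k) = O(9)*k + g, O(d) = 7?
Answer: 10014906/20731901 ≈ 0.48307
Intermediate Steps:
L(k) = 50 + 7*k (L(k) = 7*k + 50 = 50 + 7*k)
L(133)/6417 - 9601/(-29077) = (50 + 7*133)/6417 - 9601/(-29077) = (50 + 931)*(1/6417) - 9601*(-1/29077) = 981*(1/6417) + 9601/29077 = 109/713 + 9601/29077 = 10014906/20731901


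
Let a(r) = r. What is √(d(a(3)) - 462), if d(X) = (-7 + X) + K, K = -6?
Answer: 2*I*√118 ≈ 21.726*I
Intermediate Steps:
d(X) = -13 + X (d(X) = (-7 + X) - 6 = -13 + X)
√(d(a(3)) - 462) = √((-13 + 3) - 462) = √(-10 - 462) = √(-472) = 2*I*√118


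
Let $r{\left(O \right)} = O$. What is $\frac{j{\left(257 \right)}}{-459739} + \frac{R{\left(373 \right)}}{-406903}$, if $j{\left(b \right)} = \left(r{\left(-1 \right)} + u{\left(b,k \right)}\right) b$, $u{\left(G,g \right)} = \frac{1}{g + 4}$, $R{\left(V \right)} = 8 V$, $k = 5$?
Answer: $- \frac{234901184}{34359644997} \approx -0.0068365$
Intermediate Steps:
$u{\left(G,g \right)} = \frac{1}{4 + g}$
$j{\left(b \right)} = - \frac{8 b}{9}$ ($j{\left(b \right)} = \left(-1 + \frac{1}{4 + 5}\right) b = \left(-1 + \frac{1}{9}\right) b = - \frac{8 b}{9}$)
$\frac{j{\left(257 \right)}}{-459739} + \frac{R{\left(373 \right)}}{-406903} = \frac{\left(- \frac{8}{9}\right) 257}{-459739} + \frac{8 \cdot 373}{-406903} = \left(- \frac{2056}{9}\right) \left(- \frac{1}{459739}\right) + 2984 \left(- \frac{1}{406903}\right) = \frac{2056}{4137651} - \frac{2984}{406903} = - \frac{234901184}{34359644997}$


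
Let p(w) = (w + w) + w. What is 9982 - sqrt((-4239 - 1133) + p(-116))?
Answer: 9982 - 2*I*sqrt(1430) ≈ 9982.0 - 75.631*I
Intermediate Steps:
p(w) = 3*w (p(w) = 2*w + w = 3*w)
9982 - sqrt((-4239 - 1133) + p(-116)) = 9982 - sqrt((-4239 - 1133) + 3*(-116)) = 9982 - sqrt(-5372 - 348) = 9982 - sqrt(-5720) = 9982 - 2*I*sqrt(1430)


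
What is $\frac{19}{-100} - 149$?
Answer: $- \frac{14919}{100} \approx -149.19$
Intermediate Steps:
$\frac{19}{-100} - 149 = 19 \left(- \frac{1}{100}\right) - 149 = - \frac{19}{100} - 149 = - \frac{14919}{100}$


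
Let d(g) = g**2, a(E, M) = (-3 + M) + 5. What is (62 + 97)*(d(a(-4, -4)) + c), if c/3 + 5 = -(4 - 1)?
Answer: -3180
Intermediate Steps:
a(E, M) = 2 + M
c = -24 (c = -15 + 3*(-(4 - 1)) = -15 + 3*(-1*3) = -15 + 3*(-3) = -15 - 9 = -24)
(62 + 97)*(d(a(-4, -4)) + c) = (62 + 97)*((2 - 4)**2 - 24) = 159*((-2)**2 - 24) = 159*(4 - 24) = 159*(-20) = -3180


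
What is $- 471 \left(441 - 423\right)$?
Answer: $-8478$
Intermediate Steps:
$- 471 \left(441 - 423\right) = \left(-471\right) 18 = -8478$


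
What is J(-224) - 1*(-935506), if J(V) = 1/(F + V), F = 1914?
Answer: 1581005141/1690 ≈ 9.3551e+5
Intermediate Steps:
J(V) = 1/(1914 + V)
J(-224) - 1*(-935506) = 1/(1914 - 224) - 1*(-935506) = 1/1690 + 935506 = 1581005141/1690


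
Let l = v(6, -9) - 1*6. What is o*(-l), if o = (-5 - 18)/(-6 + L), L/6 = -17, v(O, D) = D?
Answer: 115/36 ≈ 3.1944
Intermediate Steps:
L = -102 (L = 6*(-17) = -102)
o = 23/108 (o = (-5 - 18)/(-6 - 102) = -23/(-108) = -23*(-1/108) = 23/108 ≈ 0.21296)
l = -15 (l = -9 - 1*6 = -9 - 6 = -15)
o*(-l) = 23*(-1*(-15))/108 = (23/108)*15 = 115/36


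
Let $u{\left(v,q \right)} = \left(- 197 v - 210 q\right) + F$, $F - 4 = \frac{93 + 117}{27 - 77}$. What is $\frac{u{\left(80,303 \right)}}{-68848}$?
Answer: $\frac{396951}{344240} \approx 1.1531$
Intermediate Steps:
$F = - \frac{1}{5}$ ($F = 4 + \frac{93 + 117}{27 - 77} = 4 + \frac{210}{-50} = 4 + 210 \left(- \frac{1}{50}\right) = 4 - \frac{21}{5} = - \frac{1}{5} \approx -0.2$)
$u{\left(v,q \right)} = - \frac{1}{5} - 210 q - 197 v$ ($u{\left(v,q \right)} = \left(- 197 v - 210 q\right) - \frac{1}{5} = \left(- 210 q - 197 v\right) - \frac{1}{5} = - \frac{1}{5} - 210 q - 197 v$)
$\frac{u{\left(80,303 \right)}}{-68848} = \frac{- \frac{1}{5} - 63630 - 15760}{-68848} = \left(- \frac{1}{5} - 63630 - 15760\right) \left(- \frac{1}{68848}\right) = \left(- \frac{396951}{5}\right) \left(- \frac{1}{68848}\right) = \frac{396951}{344240}$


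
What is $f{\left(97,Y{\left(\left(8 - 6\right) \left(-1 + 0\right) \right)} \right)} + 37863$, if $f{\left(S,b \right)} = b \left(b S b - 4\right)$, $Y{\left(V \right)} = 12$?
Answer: $205431$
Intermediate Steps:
$f{\left(S,b \right)} = b \left(-4 + S b^{2}\right)$ ($f{\left(S,b \right)} = b \left(S b b - 4\right) = b \left(S b^{2} - 4\right) = b \left(-4 + S b^{2}\right)$)
$f{\left(97,Y{\left(\left(8 - 6\right) \left(-1 + 0\right) \right)} \right)} + 37863 = 12 \left(-4 + 97 \cdot 12^{2}\right) + 37863 = 12 \left(-4 + 97 \cdot 144\right) + 37863 = 12 \left(-4 + 13968\right) + 37863 = 12 \cdot 13964 + 37863 = 167568 + 37863 = 205431$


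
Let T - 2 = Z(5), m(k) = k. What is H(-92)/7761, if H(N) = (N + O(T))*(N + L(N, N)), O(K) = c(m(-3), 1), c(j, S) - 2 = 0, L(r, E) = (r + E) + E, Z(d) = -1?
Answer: 11040/2587 ≈ 4.2675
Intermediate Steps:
L(r, E) = r + 2*E (L(r, E) = (E + r) + E = r + 2*E)
c(j, S) = 2 (c(j, S) = 2 + 0 = 2)
T = 1 (T = 2 - 1 = 1)
O(K) = 2
H(N) = 4*N*(2 + N) (H(N) = (N + 2)*(N + (N + 2*N)) = (2 + N)*(N + 3*N) = (2 + N)*(4*N) = 4*N*(2 + N))
H(-92)/7761 = (4*(-92)*(2 - 92))/7761 = (4*(-92)*(-90))*(1/7761) = 33120*(1/7761) = 11040/2587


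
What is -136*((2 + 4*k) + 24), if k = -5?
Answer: -816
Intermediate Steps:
-136*((2 + 4*k) + 24) = -136*((2 + 4*(-5)) + 24) = -136*((2 - 20) + 24) = -136*(-18 + 24) = -136*6 = -816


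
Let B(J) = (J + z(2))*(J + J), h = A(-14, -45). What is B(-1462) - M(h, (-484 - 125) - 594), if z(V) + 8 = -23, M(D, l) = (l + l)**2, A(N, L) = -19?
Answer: -1423304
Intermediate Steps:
h = -19
M(D, l) = 4*l**2 (M(D, l) = (2*l)**2 = 4*l**2)
z(V) = -31 (z(V) = -8 - 23 = -31)
B(J) = 2*J*(-31 + J) (B(J) = (J - 31)*(J + J) = (-31 + J)*(2*J) = 2*J*(-31 + J))
B(-1462) - M(h, (-484 - 125) - 594) = 2*(-1462)*(-31 - 1462) - 4*((-484 - 125) - 594)**2 = 2*(-1462)*(-1493) - 4*(-609 - 594)**2 = 4365532 - 4*(-1203)**2 = 4365532 - 4*1447209 = 4365532 - 1*5788836 = 4365532 - 5788836 = -1423304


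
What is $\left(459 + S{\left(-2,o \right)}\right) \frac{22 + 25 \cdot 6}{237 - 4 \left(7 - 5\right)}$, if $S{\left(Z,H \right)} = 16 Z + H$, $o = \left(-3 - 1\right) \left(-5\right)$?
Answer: $\frac{76884}{229} \approx 335.74$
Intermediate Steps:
$o = 20$ ($o = \left(-4\right) \left(-5\right) = 20$)
$S{\left(Z,H \right)} = H + 16 Z$
$\left(459 + S{\left(-2,o \right)}\right) \frac{22 + 25 \cdot 6}{237 - 4 \left(7 - 5\right)} = \left(459 + \left(20 + 16 \left(-2\right)\right)\right) \frac{22 + 25 \cdot 6}{237 - 4 \left(7 - 5\right)} = \left(459 + \left(20 - 32\right)\right) \frac{22 + 150}{237 - 8} = \left(459 - 12\right) \frac{172}{237 - 8} = 447 \cdot \frac{172}{229} = \frac{76884}{229}$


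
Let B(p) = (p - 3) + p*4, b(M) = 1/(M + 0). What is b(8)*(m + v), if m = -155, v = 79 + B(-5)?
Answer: -13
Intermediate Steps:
b(M) = 1/M
B(p) = -3 + 5*p (B(p) = (-3 + p) + 4*p = -3 + 5*p)
v = 51 (v = 79 + (-3 + 5*(-5)) = 79 + (-3 - 25) = 79 - 28 = 51)
b(8)*(m + v) = (-155 + 51)/8 = (⅛)*(-104) = -13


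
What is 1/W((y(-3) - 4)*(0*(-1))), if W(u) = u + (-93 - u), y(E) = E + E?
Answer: -1/93 ≈ -0.010753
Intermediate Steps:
y(E) = 2*E
W(u) = -93
1/W((y(-3) - 4)*(0*(-1))) = 1/(-93) = -1/93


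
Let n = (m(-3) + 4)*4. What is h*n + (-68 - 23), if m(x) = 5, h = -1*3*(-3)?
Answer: 233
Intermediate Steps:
h = 9 (h = -3*(-3) = 9)
n = 36 (n = (5 + 4)*4 = 9*4 = 36)
h*n + (-68 - 23) = 9*36 + (-68 - 23) = 324 - 91 = 233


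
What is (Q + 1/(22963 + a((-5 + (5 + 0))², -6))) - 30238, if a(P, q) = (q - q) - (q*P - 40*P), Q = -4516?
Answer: -798056101/22963 ≈ -34754.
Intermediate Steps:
a(P, q) = 40*P - P*q (a(P, q) = 0 - (P*q - 40*P) = 0 - (-40*P + P*q) = 0 + (40*P - P*q) = 40*P - P*q)
(Q + 1/(22963 + a((-5 + (5 + 0))², -6))) - 30238 = (-4516 + 1/(22963 + (-5 + (5 + 0))²*(40 - 1*(-6)))) - 30238 = (-4516 + 1/(22963 + (-5 + 5)²*(40 + 6))) - 30238 = (-4516 + 1/(22963 + 0²*46)) - 30238 = (-4516 + 1/(22963 + 0*46)) - 30238 = (-4516 + 1/(22963 + 0)) - 30238 = (-4516 + 1/22963) - 30238 = -103700907/22963 - 30238 = -798056101/22963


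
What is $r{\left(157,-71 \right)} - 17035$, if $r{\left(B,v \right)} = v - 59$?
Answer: $-17165$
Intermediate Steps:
$r{\left(B,v \right)} = -59 + v$
$r{\left(157,-71 \right)} - 17035 = \left(-59 - 71\right) - 17035 = -130 - 17035 = -17165$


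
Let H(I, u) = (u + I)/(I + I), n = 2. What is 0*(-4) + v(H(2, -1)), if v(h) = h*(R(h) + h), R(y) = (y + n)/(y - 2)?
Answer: -29/112 ≈ -0.25893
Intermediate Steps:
H(I, u) = (I + u)/(2*I) (H(I, u) = (I + u)/((2*I)) = (I + u)*(1/(2*I)) = (I + u)/(2*I))
R(y) = (2 + y)/(-2 + y) (R(y) = (y + 2)/(y - 2) = (2 + y)/(-2 + y))
v(h) = h*(h + (2 + h)/(-2 + h)) (v(h) = h*((2 + h)/(-2 + h) + h) = h*(h + (2 + h)/(-2 + h)))
0*(-4) + v(H(2, -1)) = 0*(-4) + ((½)*(2 - 1)/2)*(2 + ((½)*(2 - 1)/2)² - (2 - 1)/(2*2))/(-2 + (½)*(2 - 1)/2) = 0 + ((½)*(½)*1)*(2 + ((½)*(½)*1)² - 1/(2*2))/(-2 + (½)*(½)*1) = 0 + (2 + (¼)² - 1*¼)/(4*(-2 + ¼)) = 0 + (2 + 1/16 - ¼)/(4*(-7/4)) = 0 + (¼)*(-4/7)*(29/16) = 0 - 29/112 = -29/112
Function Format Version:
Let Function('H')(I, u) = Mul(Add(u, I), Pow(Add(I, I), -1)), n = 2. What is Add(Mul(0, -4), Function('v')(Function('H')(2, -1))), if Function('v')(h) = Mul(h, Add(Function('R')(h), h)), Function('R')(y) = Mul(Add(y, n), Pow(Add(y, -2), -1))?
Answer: Rational(-29, 112) ≈ -0.25893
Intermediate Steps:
Function('H')(I, u) = Mul(Rational(1, 2), Pow(I, -1), Add(I, u)) (Function('H')(I, u) = Mul(Add(I, u), Pow(Mul(2, I), -1)) = Mul(Add(I, u), Mul(Rational(1, 2), Pow(I, -1))) = Mul(Rational(1, 2), Pow(I, -1), Add(I, u)))
Function('R')(y) = Mul(Pow(Add(-2, y), -1), Add(2, y)) (Function('R')(y) = Mul(Add(y, 2), Pow(Add(y, -2), -1)) = Mul(Add(2, y), Pow(Add(-2, y), -1)) = Mul(Pow(Add(-2, y), -1), Add(2, y)))
Function('v')(h) = Mul(h, Add(h, Mul(Pow(Add(-2, h), -1), Add(2, h)))) (Function('v')(h) = Mul(h, Add(Mul(Pow(Add(-2, h), -1), Add(2, h)), h)) = Mul(h, Add(h, Mul(Pow(Add(-2, h), -1), Add(2, h)))))
Add(Mul(0, -4), Function('v')(Function('H')(2, -1))) = Add(Mul(0, -4), Mul(Mul(Rational(1, 2), Pow(2, -1), Add(2, -1)), Pow(Add(-2, Mul(Rational(1, 2), Pow(2, -1), Add(2, -1))), -1), Add(2, Pow(Mul(Rational(1, 2), Pow(2, -1), Add(2, -1)), 2), Mul(-1, Mul(Rational(1, 2), Pow(2, -1), Add(2, -1)))))) = Add(0, Mul(Mul(Rational(1, 2), Rational(1, 2), 1), Pow(Add(-2, Mul(Rational(1, 2), Rational(1, 2), 1)), -1), Add(2, Pow(Mul(Rational(1, 2), Rational(1, 2), 1), 2), Mul(-1, Mul(Rational(1, 2), Rational(1, 2), 1))))) = Add(0, Mul(Rational(1, 4), Pow(Add(-2, Rational(1, 4)), -1), Add(2, Pow(Rational(1, 4), 2), Mul(-1, Rational(1, 4))))) = Add(0, Mul(Rational(1, 4), Pow(Rational(-7, 4), -1), Add(2, Rational(1, 16), Rational(-1, 4)))) = Add(0, Mul(Rational(1, 4), Rational(-4, 7), Rational(29, 16))) = Add(0, Rational(-29, 112)) = Rational(-29, 112)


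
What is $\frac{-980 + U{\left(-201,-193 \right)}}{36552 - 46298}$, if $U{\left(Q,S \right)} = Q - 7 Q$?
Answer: $- \frac{113}{4873} \approx -0.023189$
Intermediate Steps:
$U{\left(Q,S \right)} = - 6 Q$
$\frac{-980 + U{\left(-201,-193 \right)}}{36552 - 46298} = \frac{-980 - -1206}{36552 - 46298} = \frac{-980 + 1206}{-9746} = 226 \left(- \frac{1}{9746}\right) = - \frac{113}{4873}$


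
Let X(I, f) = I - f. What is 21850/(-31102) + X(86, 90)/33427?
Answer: -365252179/519823277 ≈ -0.70265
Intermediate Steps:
21850/(-31102) + X(86, 90)/33427 = 21850/(-31102) + (86 - 1*90)/33427 = 21850*(-1/31102) + (86 - 90)*(1/33427) = -10925/15551 - 4*1/33427 = -10925/15551 - 4/33427 = -365252179/519823277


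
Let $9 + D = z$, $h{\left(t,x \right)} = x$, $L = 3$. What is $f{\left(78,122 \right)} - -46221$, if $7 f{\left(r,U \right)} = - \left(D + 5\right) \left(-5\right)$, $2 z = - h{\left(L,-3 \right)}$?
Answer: $\frac{647069}{14} \approx 46219.0$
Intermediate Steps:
$z = \frac{3}{2}$ ($z = \frac{\left(-1\right) \left(-3\right)}{2} = \frac{1}{2} \cdot 3 = \frac{3}{2} \approx 1.5$)
$D = - \frac{15}{2}$ ($D = -9 + \frac{3}{2} = - \frac{15}{2} \approx -7.5$)
$f{\left(r,U \right)} = - \frac{25}{14}$ ($f{\left(r,U \right)} = \frac{\left(-1\right) \left(- \frac{15}{2} + 5\right) \left(-5\right)}{7} = \frac{\left(-1\right) \left(\left(- \frac{5}{2}\right) \left(-5\right)\right)}{7} = \frac{\left(-1\right) \frac{25}{2}}{7} = \frac{1}{7} \left(- \frac{25}{2}\right) = - \frac{25}{14}$)
$f{\left(78,122 \right)} - -46221 = - \frac{25}{14} - -46221 = - \frac{25}{14} + 46221 = \frac{647069}{14}$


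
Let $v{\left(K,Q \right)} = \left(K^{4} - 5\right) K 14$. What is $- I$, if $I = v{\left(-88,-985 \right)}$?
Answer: $73882462192$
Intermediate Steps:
$v{\left(K,Q \right)} = 14 K \left(-5 + K^{4}\right)$ ($v{\left(K,Q \right)} = \left(-5 + K^{4}\right) K 14 = K \left(-5 + K^{4}\right) 14 = 14 K \left(-5 + K^{4}\right)$)
$I = -73882462192$ ($I = 14 \left(-88\right) \left(-5 + \left(-88\right)^{4}\right) = 14 \left(-88\right) \left(-5 + 59969536\right) = 14 \left(-88\right) 59969531 = -73882462192$)
$- I = \left(-1\right) \left(-73882462192\right) = 73882462192$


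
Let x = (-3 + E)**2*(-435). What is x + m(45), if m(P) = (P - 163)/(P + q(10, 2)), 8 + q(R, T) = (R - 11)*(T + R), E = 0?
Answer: -97993/25 ≈ -3919.7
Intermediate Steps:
q(R, T) = -8 + (-11 + R)*(R + T) (q(R, T) = -8 + (R - 11)*(T + R) = -8 + (-11 + R)*(R + T))
m(P) = (-163 + P)/(-20 + P) (m(P) = (P - 163)/(P + (-8 + 10**2 - 11*10 - 11*2 + 10*2)) = (-163 + P)/(P + (-8 + 100 - 110 - 22 + 20)) = (-163 + P)/(P - 20) = (-163 + P)/(-20 + P))
x = -3915 (x = (-3 + 0)**2*(-435) = (-3)**2*(-435) = 9*(-435) = -3915)
x + m(45) = -3915 + (-163 + 45)/(-20 + 45) = -3915 - 118/25 = -97993/25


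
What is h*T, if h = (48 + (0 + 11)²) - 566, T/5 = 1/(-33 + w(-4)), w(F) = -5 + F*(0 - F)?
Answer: 1985/54 ≈ 36.759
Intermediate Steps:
w(F) = -5 - F² (w(F) = -5 + F*(-F) = -5 - F²)
T = -5/54 (T = 5/(-33 + (-5 - 1*(-4)²)) = 5/(-33 + (-5 - 1*16)) = 5/(-33 + (-5 - 16)) = 5/(-33 - 21) = 5/(-54) = 5*(-1/54) = -5/54 ≈ -0.092593)
h = -397 (h = (48 + 11²) - 566 = (48 + 121) - 566 = 169 - 566 = -397)
h*T = -397*(-5/54) = 1985/54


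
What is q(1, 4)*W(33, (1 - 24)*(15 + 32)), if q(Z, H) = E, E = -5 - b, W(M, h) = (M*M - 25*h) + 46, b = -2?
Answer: -84480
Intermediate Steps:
W(M, h) = 46 + M**2 - 25*h (W(M, h) = (M**2 - 25*h) + 46 = 46 + M**2 - 25*h)
E = -3 (E = -5 - 1*(-2) = -5 + 2 = -3)
q(Z, H) = -3
q(1, 4)*W(33, (1 - 24)*(15 + 32)) = -3*(46 + 33**2 - 25*(1 - 24)*(15 + 32)) = -3*(46 + 1089 - (-575)*47) = -3*(46 + 1089 - 25*(-1081)) = -3*(46 + 1089 + 27025) = -3*28160 = -84480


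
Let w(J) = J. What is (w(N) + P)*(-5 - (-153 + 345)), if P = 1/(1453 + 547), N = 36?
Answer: -14184197/2000 ≈ -7092.1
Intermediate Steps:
P = 1/2000 ≈ 0.00050000
(w(N) + P)*(-5 - (-153 + 345)) = (36 + 1/2000)*(-5 - (-153 + 345)) = 72001*(-5 - 1*192)/2000 = 72001*(-5 - 192)/2000 = (72001/2000)*(-197) = -14184197/2000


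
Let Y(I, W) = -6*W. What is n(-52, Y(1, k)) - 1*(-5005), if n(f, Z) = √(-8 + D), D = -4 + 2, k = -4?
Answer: 5005 + I*√10 ≈ 5005.0 + 3.1623*I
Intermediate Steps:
D = -2
n(f, Z) = I*√10 (n(f, Z) = √(-8 - 2) = √(-10) = I*√10)
n(-52, Y(1, k)) - 1*(-5005) = I*√10 - 1*(-5005) = I*√10 + 5005 = 5005 + I*√10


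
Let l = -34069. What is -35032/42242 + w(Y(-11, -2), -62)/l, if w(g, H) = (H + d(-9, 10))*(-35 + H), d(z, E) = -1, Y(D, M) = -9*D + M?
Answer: -103689005/102795907 ≈ -1.0087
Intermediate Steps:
Y(D, M) = M - 9*D
w(g, H) = (-1 + H)*(-35 + H) (w(g, H) = (H - 1)*(-35 + H) = (-1 + H)*(-35 + H))
-35032/42242 + w(Y(-11, -2), -62)/l = -35032/42242 + (35 + (-62)² - 36*(-62))/(-34069) = -35032*1/42242 + (35 + 3844 + 2232)*(-1/34069) = -17516/21121 + 6111*(-1/34069) = -17516/21121 - 873/4867 = -103689005/102795907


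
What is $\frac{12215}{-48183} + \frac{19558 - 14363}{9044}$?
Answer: $\frac{139838225}{435767052} \approx 0.3209$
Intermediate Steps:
$\frac{12215}{-48183} + \frac{19558 - 14363}{9044} = 12215 \left(- \frac{1}{48183}\right) + \left(19558 - 14363\right) \frac{1}{9044} = - \frac{12215}{48183} + 5195 \cdot \frac{1}{9044} = - \frac{12215}{48183} + \frac{5195}{9044} = \frac{139838225}{435767052}$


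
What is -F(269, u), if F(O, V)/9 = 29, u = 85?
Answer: -261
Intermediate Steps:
F(O, V) = 261 (F(O, V) = 9*29 = 261)
-F(269, u) = -1*261 = -261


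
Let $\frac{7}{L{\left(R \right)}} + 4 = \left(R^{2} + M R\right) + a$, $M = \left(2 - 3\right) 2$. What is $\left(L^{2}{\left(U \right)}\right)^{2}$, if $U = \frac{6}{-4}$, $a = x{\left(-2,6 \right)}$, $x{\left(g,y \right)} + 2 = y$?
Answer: $\frac{256}{81} \approx 3.1605$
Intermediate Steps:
$x{\left(g,y \right)} = -2 + y$
$a = 4$ ($a = -2 + 6 = 4$)
$U = - \frac{3}{2}$ ($U = 6 \left(- \frac{1}{4}\right) = - \frac{3}{2} \approx -1.5$)
$M = -2$ ($M = \left(-1\right) 2 = -2$)
$L{\left(R \right)} = \frac{7}{R^{2} - 2 R}$ ($L{\left(R \right)} = \frac{7}{-4 + \left(\left(R^{2} - 2 R\right) + 4\right)} = \frac{7}{-4 + \left(4 + R^{2} - 2 R\right)} = \frac{7}{R^{2} - 2 R}$)
$\left(L^{2}{\left(U \right)}\right)^{2} = \left(\left(\frac{7}{\left(- \frac{3}{2}\right) \left(-2 - \frac{3}{2}\right)}\right)^{2}\right)^{2} = \left(\left(7 \left(- \frac{2}{3}\right) \frac{1}{- \frac{7}{2}}\right)^{2}\right)^{2} = \left(\left(7 \left(- \frac{2}{3}\right) \left(- \frac{2}{7}\right)\right)^{2}\right)^{2} = \left(\left(\frac{4}{3}\right)^{2}\right)^{2} = \left(\frac{16}{9}\right)^{2} = \frac{256}{81}$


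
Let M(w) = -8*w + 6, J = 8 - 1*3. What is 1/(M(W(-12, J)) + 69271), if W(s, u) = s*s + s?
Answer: 1/68221 ≈ 1.4658e-5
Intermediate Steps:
J = 5 (J = 8 - 3 = 5)
W(s, u) = s + s² (W(s, u) = s² + s = s + s²)
M(w) = 6 - 8*w
1/(M(W(-12, J)) + 69271) = 1/((6 - (-96)*(1 - 12)) + 69271) = 1/((6 - (-96)*(-11)) + 69271) = 1/((6 - 8*132) + 69271) = 1/((6 - 1056) + 69271) = 1/(-1050 + 69271) = 1/68221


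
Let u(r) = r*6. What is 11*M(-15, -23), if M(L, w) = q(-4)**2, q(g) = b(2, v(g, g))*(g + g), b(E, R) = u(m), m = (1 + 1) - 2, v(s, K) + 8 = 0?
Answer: 0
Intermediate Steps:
v(s, K) = -8 (v(s, K) = -8 + 0 = -8)
m = 0 (m = 2 - 2 = 0)
u(r) = 6*r
b(E, R) = 0 (b(E, R) = 6*0 = 0)
q(g) = 0 (q(g) = 0*(g + g) = 0*(2*g) = 0)
M(L, w) = 0 (M(L, w) = 0**2 = 0)
11*M(-15, -23) = 11*0 = 0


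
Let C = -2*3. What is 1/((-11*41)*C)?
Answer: 1/2706 ≈ 0.00036955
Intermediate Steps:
C = -6
1/((-11*41)*C) = 1/(-11*41*(-6)) = 1/(-451*(-6)) = 1/2706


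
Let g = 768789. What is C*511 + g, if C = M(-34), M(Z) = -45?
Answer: 745794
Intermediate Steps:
C = -45
C*511 + g = -45*511 + 768789 = -22995 + 768789 = 745794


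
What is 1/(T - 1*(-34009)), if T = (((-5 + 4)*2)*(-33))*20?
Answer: 1/35329 ≈ 2.8305e-5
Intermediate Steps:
T = 1320 (T = (-1*2*(-33))*20 = -2*(-33)*20 = 66*20 = 1320)
1/(T - 1*(-34009)) = 1/(1320 - 1*(-34009)) = 1/(1320 + 34009) = 1/35329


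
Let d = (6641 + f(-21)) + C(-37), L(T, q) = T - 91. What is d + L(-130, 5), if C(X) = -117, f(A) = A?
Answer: 6282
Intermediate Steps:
L(T, q) = -91 + T
d = 6503 (d = (6641 - 21) - 117 = 6620 - 117 = 6503)
d + L(-130, 5) = 6503 + (-91 - 130) = 6503 - 221 = 6282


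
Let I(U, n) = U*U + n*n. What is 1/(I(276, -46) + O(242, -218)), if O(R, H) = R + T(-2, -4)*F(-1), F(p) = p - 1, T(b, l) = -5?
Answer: 1/78544 ≈ 1.2732e-5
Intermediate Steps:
F(p) = -1 + p
I(U, n) = U² + n²
O(R, H) = 10 + R (O(R, H) = R - 5*(-1 - 1) = R - 5*(-2) = R + 10 = 10 + R)
1/(I(276, -46) + O(242, -218)) = 1/((276² + (-46)²) + (10 + 242)) = 1/((76176 + 2116) + 252) = 1/(78292 + 252) = 1/78544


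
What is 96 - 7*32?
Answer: -128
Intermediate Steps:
96 - 7*32 = 96 - 224 = -128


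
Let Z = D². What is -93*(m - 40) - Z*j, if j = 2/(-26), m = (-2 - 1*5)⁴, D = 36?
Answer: -2853153/13 ≈ -2.1947e+5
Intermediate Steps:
m = 2401 (m = (-2 - 5)⁴ = (-7)⁴ = 2401)
j = -1/13 (j = 2*(-1/26) = -1/13 ≈ -0.076923)
Z = 1296 (Z = 36² = 1296)
-93*(m - 40) - Z*j = -93*(2401 - 40) - 1296*(-1)/13 = -93*2361 - 1*(-1296/13) = -219573 + 1296/13 = -2853153/13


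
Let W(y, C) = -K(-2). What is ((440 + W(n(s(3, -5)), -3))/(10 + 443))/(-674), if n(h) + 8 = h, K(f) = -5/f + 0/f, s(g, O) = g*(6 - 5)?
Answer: -875/610644 ≈ -0.0014329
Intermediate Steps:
s(g, O) = g (s(g, O) = g*1 = g)
K(f) = -5/f (K(f) = -5/f + 0 = -5/f)
n(h) = -8 + h
W(y, C) = -5/2 (W(y, C) = -(-5)/(-2) = -(-5)*(-1)/2 = -1*5/2 = -5/2)
((440 + W(n(s(3, -5)), -3))/(10 + 443))/(-674) = ((440 - 5/2)/(10 + 443))/(-674) = ((875/2)/453)*(-1/674) = ((875/2)*(1/453))*(-1/674) = (875/906)*(-1/674) = -875/610644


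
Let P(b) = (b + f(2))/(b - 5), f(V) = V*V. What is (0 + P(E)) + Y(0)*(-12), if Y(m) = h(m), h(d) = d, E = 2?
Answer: -2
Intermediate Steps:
Y(m) = m
f(V) = V²
P(b) = (4 + b)/(-5 + b) (P(b) = (b + 2²)/(b - 5) = (b + 4)/(-5 + b) = (4 + b)/(-5 + b))
(0 + P(E)) + Y(0)*(-12) = (0 + (4 + 2)/(-5 + 2)) + 0*(-12) = (0 + 6/(-3)) + 0 = (0 - ⅓*6) + 0 = (0 - 2) + 0 = -2 + 0 = -2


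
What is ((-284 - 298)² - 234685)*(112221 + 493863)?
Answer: 63056373276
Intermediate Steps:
((-284 - 298)² - 234685)*(112221 + 493863) = ((-582)² - 234685)*606084 = (338724 - 234685)*606084 = 104039*606084 = 63056373276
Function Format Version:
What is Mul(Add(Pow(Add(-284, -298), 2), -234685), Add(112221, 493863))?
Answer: 63056373276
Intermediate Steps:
Mul(Add(Pow(Add(-284, -298), 2), -234685), Add(112221, 493863)) = Mul(Add(Pow(-582, 2), -234685), 606084) = Mul(Add(338724, -234685), 606084) = Mul(104039, 606084) = 63056373276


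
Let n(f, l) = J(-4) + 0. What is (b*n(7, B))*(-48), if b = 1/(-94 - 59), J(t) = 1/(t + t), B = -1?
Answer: -2/51 ≈ -0.039216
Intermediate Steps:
J(t) = 1/(2*t)
n(f, l) = -⅛ (n(f, l) = (½)/(-4) + 0 = (½)*(-¼) + 0 = -⅛ + 0 = -⅛)
b = -1/153 (b = 1/(-153) = -1/153 ≈ -0.0065359)
(b*n(7, B))*(-48) = -1/153*(-⅛)*(-48) = (1/1224)*(-48) = -2/51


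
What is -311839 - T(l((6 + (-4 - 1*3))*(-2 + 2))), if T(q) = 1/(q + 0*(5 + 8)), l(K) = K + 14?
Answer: -4365747/14 ≈ -3.1184e+5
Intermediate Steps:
l(K) = 14 + K
T(q) = 1/q (T(q) = 1/(q + 0*13) = 1/(q + 0) = 1/q)
-311839 - T(l((6 + (-4 - 1*3))*(-2 + 2))) = -311839 - 1/(14 + (6 + (-4 - 1*3))*(-2 + 2)) = -311839 - 1/(14 + (6 + (-4 - 3))*0) = -311839 - 1/(14 + (6 - 7)*0) = -311839 - 1/(14 - 1*0) = -311839 - 1/(14 + 0) = -311839 - 1/14 = -4365747/14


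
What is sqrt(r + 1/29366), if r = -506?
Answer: I*sqrt(436355120370)/29366 ≈ 22.494*I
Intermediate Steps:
sqrt(r + 1/29366) = sqrt(-506 + 1/29366) = sqrt(-14859195/29366) = I*sqrt(436355120370)/29366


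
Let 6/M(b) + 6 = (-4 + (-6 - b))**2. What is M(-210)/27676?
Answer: 3/553436972 ≈ 5.4207e-9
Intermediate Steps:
M(b) = 6/(-6 + (-10 - b)**2) (M(b) = 6/(-6 + (-4 + (-6 - b))**2) = 6/(-6 + (-10 - b)**2))
M(-210)/27676 = (6/(-6 + (10 - 210)**2))/27676 = (6/(-6 + (-200)**2))*(1/27676) = (6/(-6 + 40000))*(1/27676) = (6/39994)*(1/27676) = (6*(1/39994))*(1/27676) = (3/19997)*(1/27676) = 3/553436972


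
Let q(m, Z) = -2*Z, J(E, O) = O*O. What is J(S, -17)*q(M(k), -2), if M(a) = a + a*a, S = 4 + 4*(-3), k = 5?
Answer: 1156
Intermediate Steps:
S = -8 (S = 4 - 12 = -8)
M(a) = a + a²
J(E, O) = O²
J(S, -17)*q(M(k), -2) = (-17)²*(-2*(-2)) = 289*4 = 1156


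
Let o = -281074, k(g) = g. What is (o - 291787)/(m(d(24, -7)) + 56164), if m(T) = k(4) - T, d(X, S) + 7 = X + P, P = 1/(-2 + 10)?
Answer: -4582888/449207 ≈ -10.202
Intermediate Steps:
P = ⅛ (P = 1/8 = ⅛ ≈ 0.12500)
d(X, S) = -55/8 + X (d(X, S) = -7 + (X + ⅛) = -7 + (⅛ + X) = -55/8 + X)
m(T) = 4 - T
(o - 291787)/(m(d(24, -7)) + 56164) = (-281074 - 291787)/((4 - (-55/8 + 24)) + 56164) = -572861/((4 - 1*137/8) + 56164) = -572861/((4 - 137/8) + 56164) = -572861/(-105/8 + 56164) = -572861/449207/8 = -572861*8/449207 = -4582888/449207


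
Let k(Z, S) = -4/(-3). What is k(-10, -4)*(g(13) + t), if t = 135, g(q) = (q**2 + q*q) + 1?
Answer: 632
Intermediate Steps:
g(q) = 1 + 2*q**2 (g(q) = (q**2 + q**2) + 1 = 2*q**2 + 1 = 1 + 2*q**2)
k(Z, S) = 4/3 (k(Z, S) = -4*(-1/3) = 4/3)
k(-10, -4)*(g(13) + t) = 4*((1 + 2*13**2) + 135)/3 = 4*((1 + 2*169) + 135)/3 = 4*((1 + 338) + 135)/3 = 4*(339 + 135)/3 = (4/3)*474 = 632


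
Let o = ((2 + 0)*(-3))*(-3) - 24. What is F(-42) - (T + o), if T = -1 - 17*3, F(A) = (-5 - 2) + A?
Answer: 9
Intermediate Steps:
F(A) = -7 + A
T = -52 (T = -1 - 51 = -52)
o = -6 (o = (2*(-3))*(-3) - 24 = -6*(-3) - 24 = 18 - 24 = -6)
F(-42) - (T + o) = (-7 - 42) - (-52 - 6) = -49 - 1*(-58) = -49 + 58 = 9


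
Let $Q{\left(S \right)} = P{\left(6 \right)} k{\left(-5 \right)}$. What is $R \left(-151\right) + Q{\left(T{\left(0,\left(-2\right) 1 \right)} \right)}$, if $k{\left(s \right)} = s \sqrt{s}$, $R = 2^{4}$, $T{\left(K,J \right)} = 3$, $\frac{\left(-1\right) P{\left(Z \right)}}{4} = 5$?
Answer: $-2416 + 100 i \sqrt{5} \approx -2416.0 + 223.61 i$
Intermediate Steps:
$P{\left(Z \right)} = -20$ ($P{\left(Z \right)} = \left(-4\right) 5 = -20$)
$R = 16$
$k{\left(s \right)} = s^{\frac{3}{2}}$
$Q{\left(S \right)} = 100 i \sqrt{5}$ ($Q{\left(S \right)} = - 20 \left(-5\right)^{\frac{3}{2}} = - 20 \left(- 5 i \sqrt{5}\right) = 100 i \sqrt{5}$)
$R \left(-151\right) + Q{\left(T{\left(0,\left(-2\right) 1 \right)} \right)} = 16 \left(-151\right) + 100 i \sqrt{5} = -2416 + 100 i \sqrt{5}$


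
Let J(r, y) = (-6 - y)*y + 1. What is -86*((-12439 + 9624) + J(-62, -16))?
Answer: 255764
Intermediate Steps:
J(r, y) = 1 + y*(-6 - y) (J(r, y) = y*(-6 - y) + 1 = 1 + y*(-6 - y))
-86*((-12439 + 9624) + J(-62, -16)) = -86*((-12439 + 9624) + (1 - 1*(-16)² - 6*(-16))) = -86*(-2815 + (1 - 1*256 + 96)) = -86*(-2815 + (1 - 256 + 96)) = -86*(-2815 - 159) = -86*(-2974) = 255764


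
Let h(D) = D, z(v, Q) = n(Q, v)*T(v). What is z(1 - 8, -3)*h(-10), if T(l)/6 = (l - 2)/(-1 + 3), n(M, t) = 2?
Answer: 540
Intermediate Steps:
T(l) = -6 + 3*l (T(l) = 6*((l - 2)/(-1 + 3)) = 6*((-2 + l)/2) = 6*((-2 + l)*(½)) = 6*(-1 + l/2) = -6 + 3*l)
z(v, Q) = -12 + 6*v (z(v, Q) = 2*(-6 + 3*v) = -12 + 6*v)
z(1 - 8, -3)*h(-10) = (-12 + 6*(1 - 8))*(-10) = (-12 + 6*(-7))*(-10) = (-12 - 42)*(-10) = -54*(-10) = 540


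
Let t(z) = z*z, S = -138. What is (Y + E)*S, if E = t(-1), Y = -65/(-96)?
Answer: -3703/16 ≈ -231.44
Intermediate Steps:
Y = 65/96 (Y = -65*(-1/96) = 65/96 ≈ 0.67708)
t(z) = z**2
E = 1 (E = (-1)**2 = 1)
(Y + E)*S = (65/96 + 1)*(-138) = (161/96)*(-138) = -3703/16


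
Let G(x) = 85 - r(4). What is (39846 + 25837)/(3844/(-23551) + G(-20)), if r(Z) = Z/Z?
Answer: 1546900333/1974440 ≈ 783.46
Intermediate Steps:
r(Z) = 1
G(x) = 84 (G(x) = 85 - 1*1 = 85 - 1 = 84)
(39846 + 25837)/(3844/(-23551) + G(-20)) = (39846 + 25837)/(3844/(-23551) + 84) = 65683/(3844*(-1/23551) + 84) = 65683/(-3844/23551 + 84) = 65683/(1974440/23551) = 65683*(23551/1974440) = 1546900333/1974440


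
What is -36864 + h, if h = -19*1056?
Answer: -56928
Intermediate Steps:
h = -20064
-36864 + h = -36864 - 20064 = -56928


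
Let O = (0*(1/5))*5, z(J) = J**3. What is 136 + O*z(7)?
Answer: 136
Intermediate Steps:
O = 0 (O = (0*(1*(1/5)))*5 = (0*(1/5))*5 = 0*5 = 0)
136 + O*z(7) = 136 + 0*7**3 = 136 + 0*343 = 136 + 0 = 136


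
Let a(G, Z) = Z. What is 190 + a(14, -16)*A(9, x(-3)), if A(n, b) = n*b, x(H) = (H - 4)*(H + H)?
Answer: -5858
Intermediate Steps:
x(H) = 2*H*(-4 + H) (x(H) = (-4 + H)*(2*H) = 2*H*(-4 + H))
A(n, b) = b*n
190 + a(14, -16)*A(9, x(-3)) = 190 - 16*2*(-3)*(-4 - 3)*9 = 190 - 16*2*(-3)*(-7)*9 = 190 - 672*9 = 190 - 16*378 = 190 - 6048 = -5858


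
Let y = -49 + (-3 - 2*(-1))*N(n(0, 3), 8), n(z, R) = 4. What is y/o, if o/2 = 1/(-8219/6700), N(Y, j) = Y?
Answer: 435607/13400 ≈ 32.508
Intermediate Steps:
o = -13400/8219 (o = 2/((-8219/6700)) = 2/((-8219*1/6700)) = 2/(-8219/6700) = 2*(-6700/8219) = -13400/8219 ≈ -1.6304)
y = -53 (y = -49 + (-3 - 2*(-1))*4 = -49 + (-3 + 2)*4 = -49 - 1*4 = -49 - 4 = -53)
y/o = -53/(-13400/8219) = -53*(-8219/13400) = 435607/13400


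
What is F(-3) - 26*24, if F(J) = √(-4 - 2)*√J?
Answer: -624 - 3*√2 ≈ -628.24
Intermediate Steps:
F(J) = I*√6*√J (F(J) = √(-6)*√J = (I*√6)*√J = I*√6*√J)
F(-3) - 26*24 = I*√6*√(-3) - 26*24 = I*√6*(I*√3) - 624 = -3*√2 - 624 = -624 - 3*√2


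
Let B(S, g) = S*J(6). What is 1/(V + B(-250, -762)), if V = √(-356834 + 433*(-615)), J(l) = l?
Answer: -1500/2873129 - I*√623129/2873129 ≈ -0.00052208 - 0.00027475*I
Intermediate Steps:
B(S, g) = 6*S (B(S, g) = S*6 = 6*S)
V = I*√623129 (V = √(-356834 - 266295) = √(-623129) = I*√623129 ≈ 789.38*I)
1/(V + B(-250, -762)) = 1/(I*√623129 + 6*(-250)) = 1/(I*√623129 - 1500) = 1/(-1500 + I*√623129)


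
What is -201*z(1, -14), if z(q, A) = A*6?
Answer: 16884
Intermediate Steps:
z(q, A) = 6*A
-201*z(1, -14) = -1206*(-14) = -201*(-84) = 16884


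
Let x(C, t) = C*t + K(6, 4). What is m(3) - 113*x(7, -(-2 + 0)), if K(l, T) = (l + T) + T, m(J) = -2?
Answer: -3166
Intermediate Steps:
K(l, T) = l + 2*T (K(l, T) = (T + l) + T = l + 2*T)
x(C, t) = 14 + C*t (x(C, t) = C*t + (6 + 2*4) = C*t + (6 + 8) = C*t + 14 = 14 + C*t)
m(3) - 113*x(7, -(-2 + 0)) = -2 - 113*(14 + 7*(-(-2 + 0))) = -2 - 113*(14 + 7*(-1*(-2))) = -2 - 113*(14 + 7*2) = -2 - 113*(14 + 14) = -2 - 113*28 = -2 - 3164 = -3166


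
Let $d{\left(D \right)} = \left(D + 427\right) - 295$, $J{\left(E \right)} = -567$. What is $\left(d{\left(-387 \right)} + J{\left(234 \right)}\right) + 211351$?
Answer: $210529$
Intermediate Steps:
$d{\left(D \right)} = 132 + D$ ($d{\left(D \right)} = \left(427 + D\right) - 295 = 132 + D$)
$\left(d{\left(-387 \right)} + J{\left(234 \right)}\right) + 211351 = \left(\left(132 - 387\right) - 567\right) + 211351 = \left(-255 - 567\right) + 211351 = -822 + 211351 = 210529$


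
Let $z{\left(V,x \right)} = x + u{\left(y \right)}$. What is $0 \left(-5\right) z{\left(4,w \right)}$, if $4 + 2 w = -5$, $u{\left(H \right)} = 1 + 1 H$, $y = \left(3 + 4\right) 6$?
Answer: $0$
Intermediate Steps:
$y = 42$ ($y = 7 \cdot 6 = 42$)
$u{\left(H \right)} = 1 + H$
$w = - \frac{9}{2}$ ($w = -2 + \frac{1}{2} \left(-5\right) = -2 - \frac{5}{2} = - \frac{9}{2} \approx -4.5$)
$z{\left(V,x \right)} = 43 + x$ ($z{\left(V,x \right)} = x + \left(1 + 42\right) = x + 43 = 43 + x$)
$0 \left(-5\right) z{\left(4,w \right)} = 0 \left(-5\right) \left(43 - \frac{9}{2}\right) = 0 \cdot \frac{77}{2} = 0$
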